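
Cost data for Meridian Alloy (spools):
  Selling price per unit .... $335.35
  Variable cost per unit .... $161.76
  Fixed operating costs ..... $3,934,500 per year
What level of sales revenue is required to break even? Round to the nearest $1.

CM per unit = $335.35 − $161.76 = $173.59; CM ratio = $173.59 / $335.35 = 0.5176.
Break-even revenue = fixed costs × price ÷ CM = $3,934,500 × $335.35 ÷ $173.59 = $7,600,867.

$7,600,867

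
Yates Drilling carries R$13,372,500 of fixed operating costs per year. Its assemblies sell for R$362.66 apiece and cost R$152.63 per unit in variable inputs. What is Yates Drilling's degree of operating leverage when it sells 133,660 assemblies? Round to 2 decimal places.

Total contribution margin = 133,660 × R$210.03 = R$28,072,609.80.
Subtracting fixed costs: EBIT = R$28,072,609.80 − R$13,372,500 = R$14,700,109.80.
Degree of operating leverage = R$28,072,609.80 / R$14,700,109.80 = 1.9097.

1.91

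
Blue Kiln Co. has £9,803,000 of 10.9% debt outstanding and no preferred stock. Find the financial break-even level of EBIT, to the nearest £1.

£1,068,527

Annual interest = 10.9% × £9,803,000 = £1,068,527.00.
Without preferred stock the financial break-even is simply EBIT = interest = £1,068,527.00.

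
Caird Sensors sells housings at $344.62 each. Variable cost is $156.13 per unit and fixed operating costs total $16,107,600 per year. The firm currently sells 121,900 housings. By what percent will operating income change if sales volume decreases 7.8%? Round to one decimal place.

Contribution at this volume is 121,900 × $188.49 = $22,976,931.00.
Subtracting fixed costs: EBIT = $22,976,931.00 − $16,107,600 = $6,869,331.00.
So DOL = total CM / EBIT = $22,976,931.00 / $6,869,331.00 = 3.3449.
%ΔEBIT = DOL × %ΔSales = 3.3449 × -7.8% = -26.1%.

-26.1%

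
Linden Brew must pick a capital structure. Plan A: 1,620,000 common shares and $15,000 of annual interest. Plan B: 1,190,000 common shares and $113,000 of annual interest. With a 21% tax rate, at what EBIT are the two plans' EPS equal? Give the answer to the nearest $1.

Set EPS_A = EPS_B: (EBIT − $15,000)(1 − 0.21) ÷ 1,620,000 = (EBIT − $113,000)(1 − 0.21) ÷ 1,190,000.
The (1 − t) factor cancels: (EBIT − 15,000) × 1,190,000 = (EBIT − 113,000) × 1,620,000.
EBIT × (1,620,000 − 1,190,000) = 113,000 × 1,620,000 − 15,000 × 1,190,000 = 165,210,000,000, so EBIT = 165,210,000,000 ÷ 430,000 = 384,209.30.

$384,209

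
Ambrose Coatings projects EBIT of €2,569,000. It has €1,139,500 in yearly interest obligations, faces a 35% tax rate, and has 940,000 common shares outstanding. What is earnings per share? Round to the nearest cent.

€0.99

Interest = €1,139,500.00, so EBT = €2,569,000 − €1,139,500.00 = €1,429,500.00.
Net income = €1,429,500.00 × (1 − 0.35) = €929,175.00.
Per share: €929,175.00 / 940,000 shares = €0.99.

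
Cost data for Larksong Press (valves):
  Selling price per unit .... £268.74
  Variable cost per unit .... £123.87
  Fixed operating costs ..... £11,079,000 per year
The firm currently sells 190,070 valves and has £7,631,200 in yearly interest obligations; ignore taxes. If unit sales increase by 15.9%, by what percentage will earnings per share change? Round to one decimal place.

Contribution at this volume is 190,070 × £144.87 = £27,535,440.90.
Subtracting fixed costs: EBIT = £27,535,440.90 − £11,079,000 = £16,456,440.90.
Interest = £7,631,200.00, so EBIT − I = £8,825,240.90.
DCL = total CM / (EBIT − I) = £27,535,440.90 / £8,825,240.90 = 3.1201.
EPS therefore changes by 3.1201 × (+15.9%) = +49.6%.

+49.6%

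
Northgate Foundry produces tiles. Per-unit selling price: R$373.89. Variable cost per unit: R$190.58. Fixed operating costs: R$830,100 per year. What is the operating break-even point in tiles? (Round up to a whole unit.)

Unit CM = price − variable cost = R$373.89 − R$190.58 = R$183.31.
Break-even volume = fixed costs ÷ CM per unit = R$830,100 ÷ R$183.31 = 4,528.39, so 4,529 tiles.

4,529 tiles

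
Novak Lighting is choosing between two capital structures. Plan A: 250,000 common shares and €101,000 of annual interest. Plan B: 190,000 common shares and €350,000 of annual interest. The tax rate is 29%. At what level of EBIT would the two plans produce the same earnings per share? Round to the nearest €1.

€1,138,500

Set EPS_A = EPS_B: (EBIT − €101,000)(1 − 0.29) ÷ 250,000 = (EBIT − €350,000)(1 − 0.29) ÷ 190,000.
The (1 − t) factor cancels: (EBIT − 101,000) × 190,000 = (EBIT − 350,000) × 250,000.
Solving, EBIT = (350,000·250,000 − 101,000·190,000) / (250,000 − 190,000) = 68,310,000,000 / 60,000 = 1,138,500.00.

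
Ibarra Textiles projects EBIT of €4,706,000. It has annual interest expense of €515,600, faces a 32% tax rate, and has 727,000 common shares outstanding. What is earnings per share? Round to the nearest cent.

Pre-tax income = €4,706,000 − €515,600.00 = €4,190,400.00.
After tax at 32%: net income = €4,190,400.00 × 0.68 = €2,849,472.00.
EPS = €2,849,472.00 ÷ 727,000 = €3.92.

€3.92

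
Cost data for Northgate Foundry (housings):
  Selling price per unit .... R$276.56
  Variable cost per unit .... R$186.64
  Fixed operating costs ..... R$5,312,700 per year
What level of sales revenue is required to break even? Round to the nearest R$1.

R$16,339,861

Contribution margin per unit = R$276.56 − R$186.64 = R$89.92, a CM ratio of R$89.92 ÷ R$276.56 = 0.3251.
Break-even revenue = fixed costs × price ÷ CM = R$5,312,700 × R$276.56 ÷ R$89.92 = R$16,339,861.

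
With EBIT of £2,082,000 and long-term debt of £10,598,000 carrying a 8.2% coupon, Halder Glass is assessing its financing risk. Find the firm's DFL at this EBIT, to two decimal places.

1.72

Annual interest charges come to £869,036.00.
DFL = EBIT ÷ (EBIT − I) = £2,082,000 ÷ (£2,082,000 − £869,036.00) = £2,082,000 ÷ £1,212,964.00 = 1.7165.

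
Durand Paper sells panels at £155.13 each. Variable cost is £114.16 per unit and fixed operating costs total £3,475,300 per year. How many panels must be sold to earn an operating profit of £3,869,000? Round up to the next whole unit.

179,261 panels

Unit CM = price − variable cost = £155.13 − £114.16 = £40.97.
Units = (FC + target) / CM = (£3,475,300 + £3,869,000) / £40.97 = 179,260.43, so 179,261 panels.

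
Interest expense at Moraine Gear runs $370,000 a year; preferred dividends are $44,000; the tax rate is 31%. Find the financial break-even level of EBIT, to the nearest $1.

$433,768

Grossing the preferred dividend up to pre-tax terms: $44,000 / (1 − 0.31) = $63,768.12.
Financial break-even EBIT = interest + D_p ÷ (1 − t) = $370,000 + $63,768.12 = $433,768.12.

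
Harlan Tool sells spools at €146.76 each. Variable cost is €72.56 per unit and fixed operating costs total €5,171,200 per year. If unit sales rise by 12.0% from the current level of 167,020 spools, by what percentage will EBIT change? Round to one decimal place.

At 167,020 units, contribution = 167,020 × €74.20 = €12,392,884.00.
Subtracting fixed costs: EBIT = €12,392,884.00 − €5,171,200 = €7,221,684.00.
DOL = contribution ÷ EBIT = €12,392,884.00 ÷ €7,221,684.00 = 1.7161.
Operating income changes by 1.7161 × +12.0% = +20.6%.

+20.6%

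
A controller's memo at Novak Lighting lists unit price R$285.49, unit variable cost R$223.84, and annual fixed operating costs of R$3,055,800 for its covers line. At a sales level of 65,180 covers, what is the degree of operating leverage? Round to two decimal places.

Contribution at this volume is 65,180 × R$61.65 = R$4,018,347.00.
Subtracting fixed costs: EBIT = R$4,018,347.00 − R$3,055,800 = R$962,547.00.
DOL = contribution ÷ EBIT = R$4,018,347.00 ÷ R$962,547.00 = 4.1747.

4.17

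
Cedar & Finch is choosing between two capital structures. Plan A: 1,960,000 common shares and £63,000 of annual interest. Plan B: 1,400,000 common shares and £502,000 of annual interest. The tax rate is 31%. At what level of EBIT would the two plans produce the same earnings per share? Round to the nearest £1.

Set EPS_A = EPS_B: (EBIT − £63,000)(1 − 0.31) ÷ 1,960,000 = (EBIT − £502,000)(1 − 0.31) ÷ 1,400,000.
The (1 − t) factor cancels: (EBIT − 63,000) × 1,400,000 = (EBIT − 502,000) × 1,960,000.
EBIT × (1,960,000 − 1,400,000) = 502,000 × 1,960,000 − 63,000 × 1,400,000 = 895,720,000,000, so EBIT = 895,720,000,000 ÷ 560,000 = 1,599,500.00.

£1,599,500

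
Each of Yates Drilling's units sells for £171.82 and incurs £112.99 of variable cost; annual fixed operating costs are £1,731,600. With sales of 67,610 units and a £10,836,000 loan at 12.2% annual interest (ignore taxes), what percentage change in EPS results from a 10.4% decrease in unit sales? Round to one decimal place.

-44.8%

At 67,610 units, contribution = 67,610 × £58.83 = £3,977,496.30.
Operating income = contribution − fixed costs = £3,977,496.30 − £1,731,600 = £2,245,896.30.
After interest of £1,321,992.00, pre-tax earnings = £923,904.30.
Degree of combined leverage = contribution ÷ (EBIT − I) = £3,977,496.30 ÷ £923,904.30 = 4.3051.
%ΔEPS = DCL × %ΔSales = 4.3051 × -10.4% = -44.8%.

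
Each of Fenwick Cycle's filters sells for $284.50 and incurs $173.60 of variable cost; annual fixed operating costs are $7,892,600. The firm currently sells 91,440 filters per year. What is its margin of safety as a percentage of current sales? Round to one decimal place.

22.2%

Unit CM = price − variable cost = $284.50 − $173.60 = $110.90. Break-even units = $7,892,600 ÷ $110.90 = 71,168.62; break-even revenue = 71,168.62 × $284.50 = $20,247,472.50.
Current sales = 91,440 × $284.50 = $26,014,680.00.
Margin of safety = ($26,014,680.00 − $20,247,472.50) ÷ $26,014,680.00 = 22.2%.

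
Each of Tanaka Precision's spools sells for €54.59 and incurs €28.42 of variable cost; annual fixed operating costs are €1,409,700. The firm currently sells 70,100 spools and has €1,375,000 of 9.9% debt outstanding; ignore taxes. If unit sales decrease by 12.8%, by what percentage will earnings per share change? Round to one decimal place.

-81.3%

Contribution at this volume is 70,100 × €26.17 = €1,834,517.00.
EBIT = €1,834,517.00 − €1,409,700 = €424,817.00.
After interest of €136,125.00, pre-tax earnings = €288,692.00.
Degree of combined leverage = contribution ÷ (EBIT − I) = €1,834,517.00 ÷ €288,692.00 = 6.3546.
EPS therefore changes by 6.3546 × (-12.8%) = -81.3%.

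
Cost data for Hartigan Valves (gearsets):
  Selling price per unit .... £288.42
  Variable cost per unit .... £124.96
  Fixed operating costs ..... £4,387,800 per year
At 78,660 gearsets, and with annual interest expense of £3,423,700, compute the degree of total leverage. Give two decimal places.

2.55

Total contribution margin = 78,660 × £163.46 = £12,857,763.60.
Subtracting fixed costs: EBIT = £12,857,763.60 − £4,387,800 = £8,469,963.60. Interest = £3,423,700.00.
DOL = £12,857,763.60 ÷ £8,469,963.60 = 1.5180; DFL = £8,469,963.60 ÷ £5,046,263.60 = 1.6785.
DCL = DOL × DFL = 1.5180 × 1.6785 = 2.5480.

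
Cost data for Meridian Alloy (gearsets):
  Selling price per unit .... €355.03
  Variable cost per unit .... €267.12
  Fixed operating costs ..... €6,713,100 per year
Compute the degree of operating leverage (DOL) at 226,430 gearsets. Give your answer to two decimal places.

Contribution at this volume is 226,430 × €87.91 = €19,905,461.30.
EBIT = €19,905,461.30 − €6,713,100 = €13,192,361.30.
So DOL = total CM / EBIT = €19,905,461.30 / €13,192,361.30 = 1.5089.

1.51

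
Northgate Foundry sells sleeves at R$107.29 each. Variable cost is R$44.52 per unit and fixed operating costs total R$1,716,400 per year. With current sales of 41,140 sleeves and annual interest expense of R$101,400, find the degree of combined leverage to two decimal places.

Total contribution margin = 41,140 × R$62.77 = R$2,582,357.80.
EBIT = R$2,582,357.80 − R$1,716,400 = R$865,957.80. Interest = R$101,400.00, so EBIT − I = R$764,557.80.
Degree of total leverage = total CM / (EBIT − interest) = R$2,582,357.80 / R$764,557.80 = 3.3776.

3.38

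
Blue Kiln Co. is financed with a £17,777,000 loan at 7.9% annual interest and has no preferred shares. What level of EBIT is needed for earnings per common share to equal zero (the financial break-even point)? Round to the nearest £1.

Annual interest = 7.9% × £17,777,000 = £1,404,383.00.
Without preferred stock the financial break-even is simply EBIT = interest = £1,404,383.00.

£1,404,383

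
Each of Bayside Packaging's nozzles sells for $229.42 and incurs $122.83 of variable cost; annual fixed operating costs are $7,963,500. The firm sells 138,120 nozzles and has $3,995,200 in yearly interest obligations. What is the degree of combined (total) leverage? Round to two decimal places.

Total contribution margin = 138,120 × $106.59 = $14,722,210.80.
EBIT = $14,722,210.80 − $7,963,500 = $6,758,710.80. Interest = $3,995,200.00.
DOL = $14,722,210.80 ÷ $6,758,710.80 = 2.1783; DFL = $6,758,710.80 ÷ $2,763,510.80 = 2.4457.
Combined leverage = 2.1783 × 2.4457 = 5.3275.

5.33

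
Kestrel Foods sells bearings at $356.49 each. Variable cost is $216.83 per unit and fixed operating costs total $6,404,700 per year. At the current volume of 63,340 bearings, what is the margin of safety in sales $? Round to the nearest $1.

$6,231,720

Contribution margin per unit = $356.49 − $216.83 = $139.66. Break-even units = $6,404,700 ÷ $139.66 = 45,859.23; break-even revenue = 45,859.23 × $356.49 = $16,348,356.74.
Actual sales revenue = 63,340 × $356.49 = $22,580,076.60.
Margin of safety = $22,580,076.60 − $16,348,356.74 = $6,231,720.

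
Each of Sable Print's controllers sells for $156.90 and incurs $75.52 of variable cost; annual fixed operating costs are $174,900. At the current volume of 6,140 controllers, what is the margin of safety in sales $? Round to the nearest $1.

Each unit contributes $156.90 − $75.52 = $81.38. Break-even units = $174,900 ÷ $81.38 = 2,149.18; break-even revenue = 2,149.18 × $156.90 = $337,205.82.
Current sales = 6,140 × $156.90 = $963,366.00.
Margin of safety = $963,366.00 − $337,205.82 = $626,160.

$626,160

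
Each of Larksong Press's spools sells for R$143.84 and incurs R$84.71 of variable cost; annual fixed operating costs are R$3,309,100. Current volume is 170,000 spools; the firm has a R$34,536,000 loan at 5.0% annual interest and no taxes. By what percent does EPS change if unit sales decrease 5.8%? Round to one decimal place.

-11.6%

Contribution at this volume is 170,000 × R$59.13 = R$10,052,100.00.
EBIT = R$10,052,100.00 − R$3,309,100 = R$6,743,000.00.
After interest of R$1,726,800.00, pre-tax earnings = R$5,016,200.00.
Degree of combined leverage = contribution ÷ (EBIT − I) = R$10,052,100.00 ÷ R$5,016,200.00 = 2.0039.
%ΔEPS = DCL × %ΔSales = 2.0039 × -5.8% = -11.6%.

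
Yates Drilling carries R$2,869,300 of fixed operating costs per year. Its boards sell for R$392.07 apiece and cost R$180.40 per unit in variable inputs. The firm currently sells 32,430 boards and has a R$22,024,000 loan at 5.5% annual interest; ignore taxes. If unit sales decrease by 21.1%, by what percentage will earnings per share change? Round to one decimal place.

-52.0%

Contribution at this volume is 32,430 × R$211.67 = R$6,864,458.10.
Operating income = contribution − fixed costs = R$6,864,458.10 − R$2,869,300 = R$3,995,158.10.
After interest of R$1,211,320.00, pre-tax earnings = R$2,783,838.10.
DCL = total CM / (EBIT − I) = R$6,864,458.10 / R$2,783,838.10 = 2.4658.
EPS therefore changes by 2.4658 × (-21.1%) = -52.0%.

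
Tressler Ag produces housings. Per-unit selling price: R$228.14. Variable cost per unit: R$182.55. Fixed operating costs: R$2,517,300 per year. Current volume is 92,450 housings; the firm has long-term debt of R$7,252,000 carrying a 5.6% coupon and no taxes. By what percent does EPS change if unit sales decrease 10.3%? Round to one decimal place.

Contribution at this volume is 92,450 × R$45.59 = R$4,214,795.50.
Operating income = contribution − fixed costs = R$4,214,795.50 − R$2,517,300 = R$1,697,495.50.
After interest of R$406,112.00, pre-tax earnings = R$1,291,383.50.
DCL = total CM / (EBIT − I) = R$4,214,795.50 / R$1,291,383.50 = 3.2638.
%ΔEPS = DCL × %ΔSales = 3.2638 × -10.3% = -33.6%.

-33.6%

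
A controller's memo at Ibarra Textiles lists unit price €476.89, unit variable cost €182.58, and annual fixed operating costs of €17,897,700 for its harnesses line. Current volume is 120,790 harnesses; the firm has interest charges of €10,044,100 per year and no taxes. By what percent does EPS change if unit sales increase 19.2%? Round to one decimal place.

At 120,790 units, contribution = 120,790 × €294.31 = €35,549,704.90.
Operating income = contribution − fixed costs = €35,549,704.90 − €17,897,700 = €17,652,004.90.
Interest = €10,044,100.00, so EBIT − I = €7,607,904.90.
Degree of combined leverage = contribution ÷ (EBIT − I) = €35,549,704.90 ÷ €7,607,904.90 = 4.6727.
%ΔEPS = DCL × %ΔSales = 4.6727 × +19.2% = +89.7%.

+89.7%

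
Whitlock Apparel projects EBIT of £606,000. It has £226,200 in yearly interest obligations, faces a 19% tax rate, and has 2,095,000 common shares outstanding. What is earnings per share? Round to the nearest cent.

Pre-tax income = £606,000 − £226,200.00 = £379,800.00.
After tax at 19%: net income = £379,800.00 × 0.81 = £307,638.00.
Per share: £307,638.00 / 2,095,000 shares = £0.15.

£0.15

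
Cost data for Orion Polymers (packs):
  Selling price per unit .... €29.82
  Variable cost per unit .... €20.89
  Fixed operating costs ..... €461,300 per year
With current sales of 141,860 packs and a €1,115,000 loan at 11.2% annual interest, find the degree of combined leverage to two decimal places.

1.86

Contribution at this volume is 141,860 × €8.93 = €1,266,809.80.
EBIT = €1,266,809.80 − €461,300 = €805,509.80. Interest = €124,880.00.
DOL = €1,266,809.80 ÷ €805,509.80 = 1.5727; DFL = €805,509.80 ÷ €680,629.80 = 1.1835.
Combined leverage = 1.5727 × 1.1835 = 1.8613.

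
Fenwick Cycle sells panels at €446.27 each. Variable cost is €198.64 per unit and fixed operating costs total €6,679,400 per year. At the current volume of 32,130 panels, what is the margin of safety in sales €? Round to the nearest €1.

€2,301,277

Each unit contributes €446.27 − €198.64 = €247.63. Break-even units = €6,679,400 ÷ €247.63 = 26,973.31; break-even revenue = 26,973.31 × €446.27 = €12,037,377.69.
Actual sales revenue = 32,130 × €446.27 = €14,338,655.10.
Margin of safety = €14,338,655.10 − €12,037,377.69 = €2,301,277.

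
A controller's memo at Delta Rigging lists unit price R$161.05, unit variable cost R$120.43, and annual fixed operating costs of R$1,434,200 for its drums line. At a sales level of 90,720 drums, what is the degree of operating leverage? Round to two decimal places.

Total contribution margin = 90,720 × R$40.62 = R$3,685,046.40.
Subtracting fixed costs: EBIT = R$3,685,046.40 − R$1,434,200 = R$2,250,846.40.
DOL = contribution ÷ EBIT = R$3,685,046.40 ÷ R$2,250,846.40 = 1.6372.

1.64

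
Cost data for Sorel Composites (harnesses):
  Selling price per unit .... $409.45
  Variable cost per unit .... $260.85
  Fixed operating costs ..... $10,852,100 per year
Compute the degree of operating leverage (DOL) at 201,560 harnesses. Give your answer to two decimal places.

1.57

Total contribution margin = 201,560 × $148.60 = $29,951,816.00.
Subtracting fixed costs: EBIT = $29,951,816.00 − $10,852,100 = $19,099,716.00.
DOL = contribution ÷ EBIT = $29,951,816.00 ÷ $19,099,716.00 = 1.5682.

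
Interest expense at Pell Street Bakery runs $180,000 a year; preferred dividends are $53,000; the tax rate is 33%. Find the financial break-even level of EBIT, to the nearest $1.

Preferred dividends are paid after tax, so their pre-tax equivalent is $53,000 ÷ (1 − 0.33) = $79,104.48.
EPS = 0 when EBIT covers interest plus the pre-tax preferred burden: $180,000 + $79,104.48 = $259,104.48.

$259,104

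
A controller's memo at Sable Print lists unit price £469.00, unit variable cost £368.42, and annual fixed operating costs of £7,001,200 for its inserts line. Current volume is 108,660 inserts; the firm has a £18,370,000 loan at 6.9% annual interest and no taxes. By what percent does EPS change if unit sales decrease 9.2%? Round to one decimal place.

-37.8%

Total contribution margin = 108,660 × £100.58 = £10,929,022.80.
EBIT = £10,929,022.80 − £7,001,200 = £3,927,822.80.
Interest = £1,267,530.00, so EBIT − I = £2,660,292.80.
DCL = total CM / (EBIT − I) = £10,929,022.80 / £2,660,292.80 = 4.1082.
%ΔEPS = DCL × %ΔSales = 4.1082 × -9.2% = -37.8%.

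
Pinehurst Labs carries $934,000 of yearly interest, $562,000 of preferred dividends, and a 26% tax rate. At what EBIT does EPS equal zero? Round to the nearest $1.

$1,693,459

Preferred dividends are paid after tax, so their pre-tax equivalent is $562,000 ÷ (1 − 0.26) = $759,459.46.
Financial break-even EBIT = interest + D_p ÷ (1 − t) = $934,000 + $759,459.46 = $1,693,459.46.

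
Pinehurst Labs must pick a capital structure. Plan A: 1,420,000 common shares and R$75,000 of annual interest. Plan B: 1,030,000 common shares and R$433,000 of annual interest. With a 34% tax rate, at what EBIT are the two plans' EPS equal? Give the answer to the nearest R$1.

At indifference, (EBIT − 75,000)(1 − t)/1,420,000 = (EBIT − 433,000)(1 − t)/1,030,000.
Cancelling (1 − t) and cross-multiplying: 1,030,000·(EBIT − 75,000) = 1,420,000·(EBIT − 433,000).
Solving, EBIT = (433,000·1,420,000 − 75,000·1,030,000) / (1,420,000 − 1,030,000) = 537,610,000,000 / 390,000 = 1,378,487.18.

R$1,378,487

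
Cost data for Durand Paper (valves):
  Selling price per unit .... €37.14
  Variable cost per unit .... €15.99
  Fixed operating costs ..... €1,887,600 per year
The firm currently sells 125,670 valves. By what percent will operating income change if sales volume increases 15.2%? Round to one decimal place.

At 125,670 units, contribution = 125,670 × €21.15 = €2,657,920.50.
Operating income = contribution − fixed costs = €2,657,920.50 − €1,887,600 = €770,320.50.
Degree of operating leverage = €2,657,920.50 / €770,320.50 = 3.4504.
%ΔEBIT = DOL × %ΔSales = 3.4504 × +15.2% = +52.4%.

+52.4%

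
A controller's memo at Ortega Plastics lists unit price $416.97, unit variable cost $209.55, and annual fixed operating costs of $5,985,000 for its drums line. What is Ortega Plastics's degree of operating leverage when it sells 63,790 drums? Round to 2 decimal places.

1.83

At 63,790 units, contribution = 63,790 × $207.42 = $13,231,321.80.
Operating income = contribution − fixed costs = $13,231,321.80 − $5,985,000 = $7,246,321.80.
Degree of operating leverage = $13,231,321.80 / $7,246,321.80 = 1.8259.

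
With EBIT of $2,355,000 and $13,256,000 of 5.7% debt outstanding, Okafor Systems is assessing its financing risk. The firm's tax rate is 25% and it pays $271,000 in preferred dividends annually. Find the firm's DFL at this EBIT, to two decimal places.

1.90

Interest = $755,592.00.
Preferred dividends grossed up pre-tax: $271,000 / (1 − 0.25) = $361,333.33.
DFL = EBIT ÷ [EBIT − I − D_p/(1−t)] = $2,355,000 ÷ [$2,355,000 − $755,592.00 − $361,333.33] = $2,355,000 ÷ $1,238,074.67 = 1.9021.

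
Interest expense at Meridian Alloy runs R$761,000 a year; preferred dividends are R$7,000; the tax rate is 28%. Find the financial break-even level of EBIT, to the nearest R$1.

R$770,722

Grossing the preferred dividend up to pre-tax terms: R$7,000 / (1 − 0.28) = R$9,722.22.
Financial break-even EBIT = interest + D_p ÷ (1 − t) = R$761,000 + R$9,722.22 = R$770,722.22.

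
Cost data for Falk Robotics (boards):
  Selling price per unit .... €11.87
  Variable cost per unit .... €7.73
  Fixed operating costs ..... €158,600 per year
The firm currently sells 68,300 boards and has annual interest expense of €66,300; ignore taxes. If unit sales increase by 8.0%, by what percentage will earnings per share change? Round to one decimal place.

+39.1%

Total contribution margin = 68,300 × €4.14 = €282,762.00.
Operating income = contribution − fixed costs = €282,762.00 − €158,600 = €124,162.00.
After interest of €66,300.00, pre-tax earnings = €57,862.00.
Degree of combined leverage = contribution ÷ (EBIT − I) = €282,762.00 ÷ €57,862.00 = 4.8868.
%ΔEPS = DCL × %ΔSales = 4.8868 × +8.0% = +39.1%.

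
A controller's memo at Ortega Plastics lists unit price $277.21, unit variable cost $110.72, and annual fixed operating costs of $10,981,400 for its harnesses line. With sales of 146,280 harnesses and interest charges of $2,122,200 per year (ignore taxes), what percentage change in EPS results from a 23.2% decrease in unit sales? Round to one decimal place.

-50.2%

Contribution at this volume is 146,280 × $166.49 = $24,354,157.20.
Subtracting fixed costs: EBIT = $24,354,157.20 − $10,981,400 = $13,372,757.20.
After interest of $2,122,200.00, pre-tax earnings = $11,250,557.20.
Degree of combined leverage = contribution ÷ (EBIT − I) = $24,354,157.20 ÷ $11,250,557.20 = 2.1647.
%ΔEPS = DCL × %ΔSales = 2.1647 × -23.2% = -50.2%.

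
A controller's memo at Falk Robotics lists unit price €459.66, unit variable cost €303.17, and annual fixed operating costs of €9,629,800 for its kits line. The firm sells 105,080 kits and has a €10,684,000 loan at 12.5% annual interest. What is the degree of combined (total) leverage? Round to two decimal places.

At 105,080 units, contribution = 105,080 × €156.49 = €16,443,969.20.
Operating income = contribution − fixed costs = €16,443,969.20 − €9,629,800 = €6,814,169.20. Interest = €1,335,500.00, so EBIT − I = €5,478,669.20.
Degree of total leverage = total CM / (EBIT − interest) = €16,443,969.20 / €5,478,669.20 = 3.0015.

3.00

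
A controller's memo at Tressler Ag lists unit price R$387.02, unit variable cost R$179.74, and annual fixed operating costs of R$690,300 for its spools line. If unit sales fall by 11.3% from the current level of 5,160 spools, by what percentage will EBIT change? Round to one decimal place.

-31.9%

At 5,160 units, contribution = 5,160 × R$207.28 = R$1,069,564.80.
Operating income = contribution − fixed costs = R$1,069,564.80 − R$690,300 = R$379,264.80.
DOL = contribution ÷ EBIT = R$1,069,564.80 ÷ R$379,264.80 = 2.8201.
Operating income changes by 2.8201 × -11.3% = -31.9%.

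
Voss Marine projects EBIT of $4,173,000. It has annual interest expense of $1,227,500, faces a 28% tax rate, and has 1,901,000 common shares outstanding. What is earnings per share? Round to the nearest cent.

Pre-tax income = $4,173,000 − $1,227,500.00 = $2,945,500.00.
After tax at 28%: net income = $2,945,500.00 × 0.72 = $2,120,760.00.
EPS = $2,120,760.00 ÷ 1,901,000 = $1.12.

$1.12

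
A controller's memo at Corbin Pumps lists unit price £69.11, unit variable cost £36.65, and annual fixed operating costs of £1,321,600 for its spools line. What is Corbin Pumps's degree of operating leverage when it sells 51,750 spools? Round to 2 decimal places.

4.69

Contribution at this volume is 51,750 × £32.46 = £1,679,805.00.
Subtracting fixed costs: EBIT = £1,679,805.00 − £1,321,600 = £358,205.00.
DOL = contribution ÷ EBIT = £1,679,805.00 ÷ £358,205.00 = 4.6895.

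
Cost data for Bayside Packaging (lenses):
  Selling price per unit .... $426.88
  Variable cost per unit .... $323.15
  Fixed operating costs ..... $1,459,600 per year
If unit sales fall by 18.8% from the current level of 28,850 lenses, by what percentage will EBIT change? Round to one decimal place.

-36.7%

At 28,850 units, contribution = 28,850 × $103.73 = $2,992,610.50.
Operating income = contribution − fixed costs = $2,992,610.50 − $1,459,600 = $1,533,010.50.
DOL = contribution ÷ EBIT = $2,992,610.50 ÷ $1,533,010.50 = 1.9521.
Operating income changes by 1.9521 × -18.8% = -36.7%.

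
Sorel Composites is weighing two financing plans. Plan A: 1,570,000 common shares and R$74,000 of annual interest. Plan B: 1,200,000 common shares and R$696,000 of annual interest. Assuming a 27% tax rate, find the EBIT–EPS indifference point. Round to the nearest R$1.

R$2,713,297

At indifference, (EBIT − 74,000)(1 − t)/1,570,000 = (EBIT − 696,000)(1 − t)/1,200,000.
The (1 − t) factor cancels: (EBIT − 74,000) × 1,200,000 = (EBIT − 696,000) × 1,570,000.
EBIT × (1,570,000 − 1,200,000) = 696,000 × 1,570,000 − 74,000 × 1,200,000 = 1,003,920,000,000, so EBIT = 1,003,920,000,000 ÷ 370,000 = 2,713,297.30.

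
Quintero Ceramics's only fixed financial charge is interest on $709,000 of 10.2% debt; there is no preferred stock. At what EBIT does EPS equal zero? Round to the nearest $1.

$72,318

Annual interest = 10.2% × $709,000 = $72,318.00.
With no preferred dividends, EPS = 0 when EBIT exactly covers interest, so the financial break-even EBIT is $72,318.00.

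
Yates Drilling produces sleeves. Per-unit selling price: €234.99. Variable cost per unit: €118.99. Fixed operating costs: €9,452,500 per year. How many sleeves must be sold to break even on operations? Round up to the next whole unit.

81,488 sleeves

Each unit contributes €234.99 − €118.99 = €116.00.
Break-even volume = fixed costs ÷ CM per unit = €9,452,500 ÷ €116.00 = 81,487.07, so 81,488 sleeves.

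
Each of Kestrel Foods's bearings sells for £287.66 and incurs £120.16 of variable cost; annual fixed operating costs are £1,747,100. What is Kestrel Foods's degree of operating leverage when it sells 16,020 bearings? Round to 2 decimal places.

At 16,020 units, contribution = 16,020 × £167.50 = £2,683,350.00.
Operating income = contribution − fixed costs = £2,683,350.00 − £1,747,100 = £936,250.00.
So DOL = total CM / EBIT = £2,683,350.00 / £936,250.00 = 2.8661.

2.87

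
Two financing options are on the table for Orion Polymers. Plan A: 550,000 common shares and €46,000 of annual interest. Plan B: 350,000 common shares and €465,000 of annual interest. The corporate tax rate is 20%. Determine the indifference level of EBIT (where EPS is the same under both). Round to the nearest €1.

€1,198,250

At indifference, (EBIT − 46,000)(1 − t)/550,000 = (EBIT − 465,000)(1 − t)/350,000.
The (1 − t) factor cancels: (EBIT − 46,000) × 350,000 = (EBIT − 465,000) × 550,000.
Solving, EBIT = (465,000·550,000 − 46,000·350,000) / (550,000 − 350,000) = 239,650,000,000 / 200,000 = 1,198,250.00.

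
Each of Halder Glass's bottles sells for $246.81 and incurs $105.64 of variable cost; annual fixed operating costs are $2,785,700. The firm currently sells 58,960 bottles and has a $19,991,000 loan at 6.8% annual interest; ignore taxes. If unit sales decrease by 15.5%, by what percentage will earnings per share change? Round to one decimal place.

-30.9%

Total contribution margin = 58,960 × $141.17 = $8,323,383.20.
Subtracting fixed costs: EBIT = $8,323,383.20 − $2,785,700 = $5,537,683.20.
After interest of $1,359,388.00, pre-tax earnings = $4,178,295.20.
Degree of combined leverage = contribution ÷ (EBIT − I) = $8,323,383.20 ÷ $4,178,295.20 = 1.9921.
EPS therefore changes by 1.9921 × (-15.5%) = -30.9%.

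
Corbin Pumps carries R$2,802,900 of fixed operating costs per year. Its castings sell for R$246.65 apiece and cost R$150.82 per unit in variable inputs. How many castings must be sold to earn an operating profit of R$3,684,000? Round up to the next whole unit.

67,692 castings

Contribution margin per unit = R$246.65 − R$150.82 = R$95.83.
Need Q such that Q × R$95.83 − R$2,802,900 = R$3,684,000, i.e. Q = R$6,486,900 / R$95.83 = 67,691.75 → 67,692.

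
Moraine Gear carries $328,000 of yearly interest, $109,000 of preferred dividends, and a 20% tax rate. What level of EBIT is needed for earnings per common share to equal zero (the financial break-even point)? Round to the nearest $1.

$464,250

Grossing the preferred dividend up to pre-tax terms: $109,000 / (1 − 0.20) = $136,250.00.
Financial break-even EBIT = interest + D_p ÷ (1 − t) = $328,000 + $136,250.00 = $464,250.00.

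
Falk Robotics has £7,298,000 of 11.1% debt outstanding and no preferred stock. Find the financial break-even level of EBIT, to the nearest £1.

Annual interest = 11.1% × £7,298,000 = £810,078.00.
With no preferred dividends, EPS = 0 when EBIT exactly covers interest, so the financial break-even EBIT is £810,078.00.

£810,078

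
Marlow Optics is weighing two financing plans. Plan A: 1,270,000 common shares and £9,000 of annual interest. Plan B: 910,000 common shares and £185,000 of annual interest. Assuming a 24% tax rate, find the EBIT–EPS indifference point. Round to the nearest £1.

At indifference, (EBIT − 9,000)(1 − t)/1,270,000 = (EBIT − 185,000)(1 − t)/910,000.
The (1 − t) factor cancels: (EBIT − 9,000) × 910,000 = (EBIT − 185,000) × 1,270,000.
Solving, EBIT = (185,000·1,270,000 − 9,000·910,000) / (1,270,000 − 910,000) = 226,760,000,000 / 360,000 = 629,888.89.

£629,889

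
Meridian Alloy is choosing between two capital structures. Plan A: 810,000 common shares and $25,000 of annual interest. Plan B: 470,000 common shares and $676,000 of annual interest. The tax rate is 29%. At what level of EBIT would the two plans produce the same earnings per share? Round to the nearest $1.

At indifference, (EBIT − 25,000)(1 − t)/810,000 = (EBIT − 676,000)(1 − t)/470,000.
The (1 − t) factor cancels: (EBIT − 25,000) × 470,000 = (EBIT − 676,000) × 810,000.
Solving, EBIT = (676,000·810,000 − 25,000·470,000) / (810,000 − 470,000) = 535,810,000,000 / 340,000 = 1,575,911.76.

$1,575,912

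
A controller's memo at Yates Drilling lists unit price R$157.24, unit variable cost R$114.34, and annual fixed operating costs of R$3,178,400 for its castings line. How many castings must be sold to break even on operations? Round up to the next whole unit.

Each unit contributes R$157.24 − R$114.34 = R$42.90.
Break-even volume = fixed costs ÷ CM per unit = R$3,178,400 ÷ R$42.90 = 74,088.58, so 74,089 castings.

74,089 castings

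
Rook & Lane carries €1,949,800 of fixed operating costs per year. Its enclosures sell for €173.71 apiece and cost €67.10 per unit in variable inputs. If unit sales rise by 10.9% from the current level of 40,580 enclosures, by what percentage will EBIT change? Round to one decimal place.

+19.8%

At 40,580 units, contribution = 40,580 × €106.61 = €4,326,233.80.
Subtracting fixed costs: EBIT = €4,326,233.80 − €1,949,800 = €2,376,433.80.
Degree of operating leverage = €4,326,233.80 / €2,376,433.80 = 1.8205.
So EBIT moves 1.8205 × (+10.9%) = +19.8%.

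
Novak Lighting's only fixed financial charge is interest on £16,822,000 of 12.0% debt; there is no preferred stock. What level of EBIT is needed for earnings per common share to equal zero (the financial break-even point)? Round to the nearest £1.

Annual interest = 12.0% × £16,822,000 = £2,018,640.00.
With no preferred dividends, EPS = 0 when EBIT exactly covers interest, so the financial break-even EBIT is £2,018,640.00.

£2,018,640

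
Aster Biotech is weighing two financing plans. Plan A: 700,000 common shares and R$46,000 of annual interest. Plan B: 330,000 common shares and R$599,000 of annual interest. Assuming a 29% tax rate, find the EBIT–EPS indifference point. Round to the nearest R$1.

At indifference, (EBIT − 46,000)(1 − t)/700,000 = (EBIT − 599,000)(1 − t)/330,000.
Cancelling (1 − t) and cross-multiplying: 330,000·(EBIT − 46,000) = 700,000·(EBIT − 599,000).
Solving, EBIT = (599,000·700,000 − 46,000·330,000) / (700,000 − 330,000) = 404,120,000,000 / 370,000 = 1,092,216.22.

R$1,092,216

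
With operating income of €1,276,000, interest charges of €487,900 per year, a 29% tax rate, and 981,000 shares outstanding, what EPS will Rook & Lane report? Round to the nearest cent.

€0.57

Pre-tax income = €1,276,000 − €487,900.00 = €788,100.00.
Net income = €788,100.00 × (1 − 0.29) = €559,551.00.
EPS = €559,551.00 ÷ 981,000 = €0.57.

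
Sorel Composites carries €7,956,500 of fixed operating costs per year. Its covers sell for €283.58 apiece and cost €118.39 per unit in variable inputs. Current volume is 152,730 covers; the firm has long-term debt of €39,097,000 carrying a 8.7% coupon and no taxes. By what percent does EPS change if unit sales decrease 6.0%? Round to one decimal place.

At 152,730 units, contribution = 152,730 × €165.19 = €25,229,468.70.
EBIT = €25,229,468.70 − €7,956,500 = €17,272,968.70.
Interest = €3,401,439.00, so EBIT − I = €13,871,529.70.
Degree of combined leverage = contribution ÷ (EBIT − I) = €25,229,468.70 ÷ €13,871,529.70 = 1.8188.
EPS therefore changes by 1.8188 × (-6.0%) = -10.9%.

-10.9%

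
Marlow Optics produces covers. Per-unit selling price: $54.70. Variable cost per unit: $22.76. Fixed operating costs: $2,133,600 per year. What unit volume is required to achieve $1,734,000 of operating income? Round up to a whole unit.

Each unit contributes $54.70 − $22.76 = $31.94.
Required volume = (fixed costs + target profit) ÷ CM = ($2,133,600 + $1,734,000) ÷ $31.94 = 121,089.54, so 121,090 covers.

121,090 covers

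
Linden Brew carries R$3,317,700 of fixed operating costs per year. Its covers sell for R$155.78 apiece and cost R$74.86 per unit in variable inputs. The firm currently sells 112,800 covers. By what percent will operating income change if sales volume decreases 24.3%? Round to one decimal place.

Total contribution margin = 112,800 × R$80.92 = R$9,127,776.00.
Operating income = contribution − fixed costs = R$9,127,776.00 − R$3,317,700 = R$5,810,076.00.
DOL = contribution ÷ EBIT = R$9,127,776.00 ÷ R$5,810,076.00 = 1.5710.
So EBIT moves 1.5710 × (-24.3%) = -38.2%.

-38.2%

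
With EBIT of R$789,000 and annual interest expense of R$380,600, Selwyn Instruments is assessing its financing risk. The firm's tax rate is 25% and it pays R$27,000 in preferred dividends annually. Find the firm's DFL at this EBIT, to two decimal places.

Annual interest charges come to R$380,600.00.
Preferred dividends grossed up pre-tax: R$27,000 / (1 − 0.25) = R$36,000.00.
DFL = EBIT ÷ [EBIT − I − D_p/(1−t)] = R$789,000 ÷ [R$789,000 − R$380,600.00 − R$36,000.00] = R$789,000 ÷ R$372,400.00 = 2.1187.

2.12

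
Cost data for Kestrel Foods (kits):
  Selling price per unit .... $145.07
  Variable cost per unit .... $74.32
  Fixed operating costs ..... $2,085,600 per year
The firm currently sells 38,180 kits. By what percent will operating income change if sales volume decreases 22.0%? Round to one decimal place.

-96.5%

At 38,180 units, contribution = 38,180 × $70.75 = $2,701,235.00.
Subtracting fixed costs: EBIT = $2,701,235.00 − $2,085,600 = $615,635.00.
So DOL = total CM / EBIT = $2,701,235.00 / $615,635.00 = 4.3877.
Operating income changes by 4.3877 × -22.0% = -96.5%.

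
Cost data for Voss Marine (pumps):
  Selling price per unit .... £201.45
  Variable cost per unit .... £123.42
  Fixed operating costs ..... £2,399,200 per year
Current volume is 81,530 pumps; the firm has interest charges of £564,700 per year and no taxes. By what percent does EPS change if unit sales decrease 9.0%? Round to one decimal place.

At 81,530 units, contribution = 81,530 × £78.03 = £6,361,785.90.
Operating income = contribution − fixed costs = £6,361,785.90 − £2,399,200 = £3,962,585.90.
Interest = £564,700.00, so EBIT − I = £3,397,885.90.
Degree of combined leverage = contribution ÷ (EBIT − I) = £6,361,785.90 ÷ £3,397,885.90 = 1.8723.
EPS therefore changes by 1.8723 × (-9.0%) = -16.9%.

-16.9%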